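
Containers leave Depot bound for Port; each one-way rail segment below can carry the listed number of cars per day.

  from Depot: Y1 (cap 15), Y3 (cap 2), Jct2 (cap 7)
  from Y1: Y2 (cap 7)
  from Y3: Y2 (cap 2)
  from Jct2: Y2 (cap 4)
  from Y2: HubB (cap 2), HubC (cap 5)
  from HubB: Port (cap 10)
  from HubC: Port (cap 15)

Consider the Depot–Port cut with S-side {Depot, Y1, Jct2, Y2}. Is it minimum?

Given cut capacity: 2 + 2 + 5 = 9.
Augment Depot→Y1→Y2→HubB→Port: bottleneck 2, flow now 2.
Augment Depot→Y1→Y2→HubC→Port: bottleneck 5, flow now 7.
No augmenting path remains; maximum flow = 7.
In the residual graph, reachable from Depot: {Depot, Y1, Y3, Jct2, Y2}.
Min-cut edges: Y2→HubB (2), Y2→HubC (5); capacity 2 + 5 = 7.
Cut capacity 9 exceeds the max flow 7, so it is not minimum.

No — its capacity is 9, but the minimum cut has capacity 7.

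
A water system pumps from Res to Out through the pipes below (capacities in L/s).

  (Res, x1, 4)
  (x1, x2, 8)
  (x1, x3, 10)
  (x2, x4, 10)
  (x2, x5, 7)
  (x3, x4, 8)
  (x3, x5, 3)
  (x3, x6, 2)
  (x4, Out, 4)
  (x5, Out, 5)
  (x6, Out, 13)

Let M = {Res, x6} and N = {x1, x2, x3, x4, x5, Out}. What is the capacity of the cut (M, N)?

Edges leaving {Res, x6}: Res→x1 (4), x6→Out (13).
Cut capacity = 4 + 13 = 17.

17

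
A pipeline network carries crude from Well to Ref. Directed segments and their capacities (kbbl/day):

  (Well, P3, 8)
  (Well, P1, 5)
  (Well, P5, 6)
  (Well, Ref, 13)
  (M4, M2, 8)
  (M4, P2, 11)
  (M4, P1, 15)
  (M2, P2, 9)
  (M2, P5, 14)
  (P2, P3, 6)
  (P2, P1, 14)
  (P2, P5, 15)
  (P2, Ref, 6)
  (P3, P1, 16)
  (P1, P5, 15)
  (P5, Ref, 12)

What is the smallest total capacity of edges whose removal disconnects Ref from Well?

25

Augment Well→Ref: bottleneck 13, flow now 13.
Augment Well→P5→Ref: bottleneck 6, flow now 19.
Augment Well→P1→P5→Ref: bottleneck 5, flow now 24.
Augment Well→P3→P1→P5→Ref: bottleneck 1, flow now 25.
No augmenting path remains; maximum flow = 25.
By max-flow min-cut, the minimum cut capacity equals the max flow.
In the residual graph, reachable from Well: {Well, P3, P1, P5}.
Min-cut edges: Well→Ref (13), P5→Ref (12); capacity 13 + 12 = 25.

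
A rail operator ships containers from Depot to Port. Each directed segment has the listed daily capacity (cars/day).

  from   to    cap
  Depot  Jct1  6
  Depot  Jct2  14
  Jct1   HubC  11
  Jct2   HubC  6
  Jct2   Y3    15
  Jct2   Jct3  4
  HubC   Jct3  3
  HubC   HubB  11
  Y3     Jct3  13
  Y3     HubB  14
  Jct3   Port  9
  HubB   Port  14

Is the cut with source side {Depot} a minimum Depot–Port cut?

Given cut capacity: 6 + 14 = 20.
Augment Depot→Jct2→Jct3→Port: bottleneck 4, flow now 4.
Augment Depot→Jct1→HubC→Jct3→Port: bottleneck 3, flow now 7.
Augment Depot→Jct1→HubC→HubB→Port: bottleneck 3, flow now 10.
Augment Depot→Jct2→HubC→HubB→Port: bottleneck 6, flow now 16.
Augment Depot→Jct2→Y3→Jct3→Port: bottleneck 2, flow now 18.
Augment Depot→Jct2→Y3→HubB→Port: bottleneck 2, flow now 20.
No augmenting path remains; maximum flow = 20.
Cut capacity 20 equals the max flow, so it is a minimum cut.

Yes — it is a minimum cut (capacity 20).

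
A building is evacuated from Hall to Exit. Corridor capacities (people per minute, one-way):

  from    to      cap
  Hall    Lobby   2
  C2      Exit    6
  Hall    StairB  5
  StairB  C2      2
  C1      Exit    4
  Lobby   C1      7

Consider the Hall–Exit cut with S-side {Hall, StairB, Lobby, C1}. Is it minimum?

No — its capacity is 6, but the minimum cut has capacity 4.

Given cut capacity: 2 + 4 = 6.
Augment Hall→StairB→C2→Exit: bottleneck 2, flow now 2.
Augment Hall→Lobby→C1→Exit: bottleneck 2, flow now 4.
No augmenting path remains; maximum flow = 4.
In the residual graph, reachable from Hall: {Hall, StairB}.
Min-cut edges: Hall→Lobby (2), StairB→C2 (2); capacity 2 + 2 = 4.
Cut capacity 6 exceeds the max flow 4, so it is not minimum.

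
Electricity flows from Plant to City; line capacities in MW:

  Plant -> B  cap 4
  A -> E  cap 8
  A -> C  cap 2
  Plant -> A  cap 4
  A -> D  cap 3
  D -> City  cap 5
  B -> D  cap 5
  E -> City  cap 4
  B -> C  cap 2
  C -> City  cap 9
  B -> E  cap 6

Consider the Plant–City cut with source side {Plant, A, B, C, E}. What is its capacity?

21

Edges leaving {Plant, A, B, C, E}: A→D (3), B→D (5), C→City (9), E→City (4).
Cut capacity = 3 + 5 + 9 + 4 = 21.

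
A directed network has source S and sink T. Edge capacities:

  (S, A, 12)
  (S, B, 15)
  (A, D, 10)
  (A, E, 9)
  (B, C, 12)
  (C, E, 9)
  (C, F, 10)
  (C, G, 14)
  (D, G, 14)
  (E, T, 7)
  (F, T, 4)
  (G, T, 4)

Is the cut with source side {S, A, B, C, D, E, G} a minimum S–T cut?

Given cut capacity: 10 + 7 + 4 = 21.
Augment S→A→E→T: bottleneck 7, flow now 7.
Augment S→A→D→G→T: bottleneck 4, flow now 11.
Augment S→B→C→F→T: bottleneck 4, flow now 15.
No augmenting path remains; maximum flow = 15.
In the residual graph, reachable from S: {S, A, B, C, D, E, F, G}.
Min-cut edges: E→T (7), F→T (4), G→T (4); capacity 7 + 4 + 4 = 15.
Cut capacity 21 exceeds the max flow 15, so it is not minimum.

No — its capacity is 21, but the minimum cut has capacity 15.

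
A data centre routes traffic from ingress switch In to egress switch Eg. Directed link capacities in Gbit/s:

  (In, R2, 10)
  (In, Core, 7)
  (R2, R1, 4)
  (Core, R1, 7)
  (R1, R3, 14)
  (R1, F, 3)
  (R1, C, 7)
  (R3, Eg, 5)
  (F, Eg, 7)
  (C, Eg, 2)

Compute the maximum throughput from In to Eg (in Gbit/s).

10

Augment In→R2→R1→R3→Eg: bottleneck 4, flow now 4.
Augment In→Core→R1→R3→Eg: bottleneck 1, flow now 5.
Augment In→Core→R1→F→Eg: bottleneck 3, flow now 8.
Augment In→Core→R1→C→Eg: bottleneck 2, flow now 10.
No augmenting path remains; maximum flow = 10.
In the residual graph, reachable from In: {In, R2, Core, R1, R3, C}.
Min-cut edges: R1→F (3), R3→Eg (5), C→Eg (2); capacity 3 + 5 + 2 = 10.
This cut is saturated, so no flow can exceed 10.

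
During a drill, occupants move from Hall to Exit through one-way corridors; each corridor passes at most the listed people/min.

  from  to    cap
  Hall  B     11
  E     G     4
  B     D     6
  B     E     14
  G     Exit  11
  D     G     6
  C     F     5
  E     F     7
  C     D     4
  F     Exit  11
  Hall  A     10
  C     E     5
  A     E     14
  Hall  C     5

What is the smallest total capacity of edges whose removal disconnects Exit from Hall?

Augment Hall→C→F→Exit: bottleneck 5, flow now 5.
Augment Hall→A→E→F→Exit: bottleneck 6, flow now 11.
Augment Hall→A→E→G→Exit: bottleneck 4, flow now 15.
Augment Hall→B→D→G→Exit: bottleneck 6, flow now 21.
No augmenting path remains; maximum flow = 21.
By max-flow min-cut, the minimum cut capacity equals the max flow.
In the residual graph, reachable from Hall: {Hall, A, B, C, D, E, F}.
Min-cut edges: D→G (6), E→G (4), F→Exit (11); capacity 6 + 4 + 11 = 21.

21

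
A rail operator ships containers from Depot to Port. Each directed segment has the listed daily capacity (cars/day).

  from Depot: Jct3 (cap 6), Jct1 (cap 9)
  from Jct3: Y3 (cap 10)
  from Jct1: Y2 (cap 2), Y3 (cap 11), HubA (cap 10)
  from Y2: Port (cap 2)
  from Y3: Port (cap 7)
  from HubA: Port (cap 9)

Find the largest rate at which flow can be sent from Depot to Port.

Augment Depot→Jct3→Y3→Port: bottleneck 6, flow now 6.
Augment Depot→Jct1→Y2→Port: bottleneck 2, flow now 8.
Augment Depot→Jct1→Y3→Port: bottleneck 1, flow now 9.
Augment Depot→Jct1→HubA→Port: bottleneck 6, flow now 15.
No augmenting path remains; maximum flow = 15.
In the residual graph, reachable from Depot: {Depot}.
Min-cut edges: Depot→Jct3 (6), Depot→Jct1 (9); capacity 6 + 9 = 15.
This cut is saturated, so no flow can exceed 15.

15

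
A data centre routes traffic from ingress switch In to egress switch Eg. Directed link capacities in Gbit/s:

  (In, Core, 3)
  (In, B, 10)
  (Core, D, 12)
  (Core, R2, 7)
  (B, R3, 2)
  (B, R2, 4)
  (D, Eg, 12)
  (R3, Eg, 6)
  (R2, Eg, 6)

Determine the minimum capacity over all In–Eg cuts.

9

Augment In→Core→D→Eg: bottleneck 3, flow now 3.
Augment In→B→R3→Eg: bottleneck 2, flow now 5.
Augment In→B→R2→Eg: bottleneck 4, flow now 9.
No augmenting path remains; maximum flow = 9.
By max-flow min-cut, the minimum cut capacity equals the max flow.
In the residual graph, reachable from In: {In, B}.
Min-cut edges: In→Core (3), B→R3 (2), B→R2 (4); capacity 3 + 2 + 4 = 9.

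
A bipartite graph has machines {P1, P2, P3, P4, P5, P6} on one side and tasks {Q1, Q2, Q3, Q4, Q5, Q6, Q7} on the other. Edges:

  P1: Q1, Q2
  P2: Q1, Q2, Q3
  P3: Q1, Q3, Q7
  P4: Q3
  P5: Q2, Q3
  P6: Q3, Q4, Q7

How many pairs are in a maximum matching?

Unit-capacity flow: source→left, listed edges, right→sink; max matching = max flow.
Augmenting path P1→Q1 (+1); matched 1.
Augmenting path P2→Q2 (+1); matched 2.
Augmenting path P3→Q3 (+1); matched 3.
Augmenting path P6→Q4 (+1); matched 4.
Augmenting path P4→Q3→P3→Q7 (+1); matched 5.
No augmenting path remains; maximum matching = 5.
König certificate: {P3, P6, Q1, Q2, Q3} is a vertex cover of size 5 (every listed pair touches it), so no matching can be larger.

5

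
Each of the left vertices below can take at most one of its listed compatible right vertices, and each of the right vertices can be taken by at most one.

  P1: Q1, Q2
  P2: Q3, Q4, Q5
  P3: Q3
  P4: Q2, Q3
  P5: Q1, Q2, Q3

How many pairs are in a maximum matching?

4

Unit-capacity flow: source→left, listed edges, right→sink; max matching = max flow.
Augmenting path P1→Q1 (+1); matched 1.
Augmenting path P2→Q3 (+1); matched 2.
Augmenting path P4→Q2 (+1); matched 3.
Augmenting path P3→Q3→P2→Q4 (+1); matched 4.
No augmenting path remains; maximum matching = 4.
König certificate: {P2, Q1, Q2, Q3} is a vertex cover of size 4 (every listed pair touches it), so no matching can be larger.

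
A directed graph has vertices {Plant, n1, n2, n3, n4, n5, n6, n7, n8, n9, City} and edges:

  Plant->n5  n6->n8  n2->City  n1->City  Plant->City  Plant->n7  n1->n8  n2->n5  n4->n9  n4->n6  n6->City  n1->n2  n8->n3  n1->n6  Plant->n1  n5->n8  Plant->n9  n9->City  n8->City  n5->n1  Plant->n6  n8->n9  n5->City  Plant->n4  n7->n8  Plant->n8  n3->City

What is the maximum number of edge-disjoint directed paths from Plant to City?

Assign every edge capacity 1; by Menger, the answer equals the max flow.
Path Plant→City (+1); total 1.
Path Plant→n1→City (+1); total 2.
Path Plant→n5→City (+1); total 3.
Path Plant→n6→City (+1); total 4.
Path Plant→n8→City (+1); total 5.
Path Plant→n9→City (+1); total 6.
Path Plant→n7→n8→n3→City (+1); total 7.
No residual Plant→City path; max flow = 7.
Certifying cut of size 7: {Plant→City, Plant→n1, Plant→n5, n6→City, n8→City, n8→n3, n9→City}.

7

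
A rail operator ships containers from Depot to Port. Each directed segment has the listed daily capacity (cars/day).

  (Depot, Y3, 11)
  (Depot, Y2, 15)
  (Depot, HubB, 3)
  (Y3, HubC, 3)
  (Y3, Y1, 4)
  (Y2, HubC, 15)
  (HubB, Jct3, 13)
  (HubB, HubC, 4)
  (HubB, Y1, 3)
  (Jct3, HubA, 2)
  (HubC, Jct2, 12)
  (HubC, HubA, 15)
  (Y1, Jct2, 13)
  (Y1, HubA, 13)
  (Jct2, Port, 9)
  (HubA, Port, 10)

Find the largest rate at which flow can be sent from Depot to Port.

19

Augment Depot→Y3→HubC→Jct2→Port: bottleneck 3, flow now 3.
Augment Depot→Y3→Y1→Jct2→Port: bottleneck 4, flow now 7.
Augment Depot→Y2→HubC→Jct2→Port: bottleneck 2, flow now 9.
Augment Depot→Y2→HubC→HubA→Port: bottleneck 10, flow now 19.
No augmenting path remains; maximum flow = 19.
In the residual graph, reachable from Depot: {Depot, Y3, Y2, HubB, Jct3, HubC, Y1, Jct2, HubA}.
Min-cut edges: Jct2→Port (9), HubA→Port (10); capacity 9 + 10 = 19.
This cut is saturated, so no flow can exceed 19.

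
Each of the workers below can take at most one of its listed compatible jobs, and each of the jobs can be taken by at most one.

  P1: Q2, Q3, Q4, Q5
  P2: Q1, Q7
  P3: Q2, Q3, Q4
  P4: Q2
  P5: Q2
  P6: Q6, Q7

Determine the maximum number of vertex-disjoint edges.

Unit-capacity flow: source→left, listed edges, right→sink; max matching = max flow.
Augmenting path P1→Q2 (+1); matched 1.
Augmenting path P2→Q1 (+1); matched 2.
Augmenting path P3→Q3 (+1); matched 3.
Augmenting path P6→Q6 (+1); matched 4.
Augmenting path P4→Q2→P1→Q4 (+1); matched 5.
No augmenting path remains; maximum matching = 5.
König certificate: {P1, P2, P3, P6, Q2} is a vertex cover of size 5 (every listed pair touches it), so no matching can be larger.

5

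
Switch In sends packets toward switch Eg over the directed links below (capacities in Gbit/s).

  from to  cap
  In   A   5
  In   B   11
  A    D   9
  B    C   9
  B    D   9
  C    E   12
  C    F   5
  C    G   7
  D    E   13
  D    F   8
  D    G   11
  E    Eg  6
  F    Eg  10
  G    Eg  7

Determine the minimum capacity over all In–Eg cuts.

Augment In→A→D→E→Eg: bottleneck 5, flow now 5.
Augment In→B→C→E→Eg: bottleneck 1, flow now 6.
Augment In→B→C→F→Eg: bottleneck 5, flow now 11.
Augment In→B→C→G→Eg: bottleneck 3, flow now 14.
Augment In→B→D→F→Eg: bottleneck 2, flow now 16.
No augmenting path remains; maximum flow = 16.
By max-flow min-cut, the minimum cut capacity equals the max flow.
In the residual graph, reachable from In: {In}.
Min-cut edges: In→A (5), In→B (11); capacity 5 + 11 = 16.

16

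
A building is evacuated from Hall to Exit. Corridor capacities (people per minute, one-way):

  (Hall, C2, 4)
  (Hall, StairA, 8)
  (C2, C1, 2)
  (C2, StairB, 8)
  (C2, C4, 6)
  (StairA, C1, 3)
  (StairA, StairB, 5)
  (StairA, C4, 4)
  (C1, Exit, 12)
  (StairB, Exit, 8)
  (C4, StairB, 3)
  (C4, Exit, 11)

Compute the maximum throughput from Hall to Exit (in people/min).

12

Augment Hall→C2→C1→Exit: bottleneck 2, flow now 2.
Augment Hall→C2→StairB→Exit: bottleneck 2, flow now 4.
Augment Hall→StairA→C1→Exit: bottleneck 3, flow now 7.
Augment Hall→StairA→StairB→Exit: bottleneck 5, flow now 12.
No augmenting path remains; maximum flow = 12.
In the residual graph, reachable from Hall: {Hall}.
Min-cut edges: Hall→C2 (4), Hall→StairA (8); capacity 4 + 8 = 12.
This cut is saturated, so no flow can exceed 12.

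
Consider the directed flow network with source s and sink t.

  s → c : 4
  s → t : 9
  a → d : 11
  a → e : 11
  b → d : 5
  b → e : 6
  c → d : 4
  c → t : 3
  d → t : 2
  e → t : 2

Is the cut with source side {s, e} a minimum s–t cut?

No — its capacity is 15, but the minimum cut has capacity 13.

Given cut capacity: 4 + 9 + 2 = 15.
Augment s→t: bottleneck 9, flow now 9.
Augment s→c→t: bottleneck 3, flow now 12.
Augment s→c→d→t: bottleneck 1, flow now 13.
No augmenting path remains; maximum flow = 13.
In the residual graph, reachable from s: {s}.
Min-cut edges: s→c (4), s→t (9); capacity 4 + 9 = 13.
Cut capacity 15 exceeds the max flow 13, so it is not minimum.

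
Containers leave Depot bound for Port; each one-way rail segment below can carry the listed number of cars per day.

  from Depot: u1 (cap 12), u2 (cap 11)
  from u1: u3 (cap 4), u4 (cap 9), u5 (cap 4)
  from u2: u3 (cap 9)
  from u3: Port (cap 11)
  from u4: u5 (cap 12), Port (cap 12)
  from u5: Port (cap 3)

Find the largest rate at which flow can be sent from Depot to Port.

Augment Depot→u1→u3→Port: bottleneck 4, flow now 4.
Augment Depot→u1→u4→Port: bottleneck 8, flow now 12.
Augment Depot→u2→u3→Port: bottleneck 7, flow now 19.
Augment Depot→u2→u3→u1→u4→Port: bottleneck 1, flow now 20. (uses reverse residual edge)
Augment Depot→u2→u3→u1→u5→Port: bottleneck 1, flow now 21. (uses reverse residual edge)
No augmenting path remains; maximum flow = 21.
In the residual graph, reachable from Depot: {Depot, u2}.
Min-cut edges: Depot→u1 (12), u2→u3 (9); capacity 12 + 9 = 21.
This cut is saturated, so no flow can exceed 21.

21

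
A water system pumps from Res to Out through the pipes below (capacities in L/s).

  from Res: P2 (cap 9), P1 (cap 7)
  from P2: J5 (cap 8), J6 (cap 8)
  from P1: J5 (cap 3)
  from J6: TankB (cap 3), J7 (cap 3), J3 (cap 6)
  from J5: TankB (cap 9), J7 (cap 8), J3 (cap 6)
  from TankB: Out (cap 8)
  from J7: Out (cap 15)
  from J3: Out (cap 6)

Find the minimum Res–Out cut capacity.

Augment Res→P2→J6→TankB→Out: bottleneck 3, flow now 3.
Augment Res→P2→J6→J7→Out: bottleneck 3, flow now 6.
Augment Res→P2→J6→J3→Out: bottleneck 2, flow now 8.
Augment Res→P2→J5→TankB→Out: bottleneck 1, flow now 9.
Augment Res→P1→J5→TankB→Out: bottleneck 3, flow now 12.
No augmenting path remains; maximum flow = 12.
By max-flow min-cut, the minimum cut capacity equals the max flow.
In the residual graph, reachable from Res: {Res, P1}.
Min-cut edges: Res→P2 (9), P1→J5 (3); capacity 9 + 3 = 12.

12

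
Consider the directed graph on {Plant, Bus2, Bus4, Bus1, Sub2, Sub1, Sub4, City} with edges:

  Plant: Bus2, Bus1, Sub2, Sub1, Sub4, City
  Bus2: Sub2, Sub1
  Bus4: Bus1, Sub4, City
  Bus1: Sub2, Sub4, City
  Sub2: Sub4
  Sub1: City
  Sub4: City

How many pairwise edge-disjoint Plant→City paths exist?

Assign every edge capacity 1; by Menger, the answer equals the max flow.
Path Plant→City (+1); total 1.
Path Plant→Bus1→City (+1); total 2.
Path Plant→Sub1→City (+1); total 3.
Path Plant→Sub4→City (+1); total 4.
No residual Plant→City path; max flow = 4.
Certifying cut of size 4: {Plant→Bus1, Plant→City, Sub1→City, Sub4→City}.

4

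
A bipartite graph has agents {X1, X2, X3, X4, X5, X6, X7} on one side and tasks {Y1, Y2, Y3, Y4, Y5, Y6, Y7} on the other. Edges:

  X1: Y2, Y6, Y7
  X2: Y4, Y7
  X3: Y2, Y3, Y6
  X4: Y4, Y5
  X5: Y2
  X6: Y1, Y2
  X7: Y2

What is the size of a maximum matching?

6

Unit-capacity flow: source→left, listed edges, right→sink; max matching = max flow.
Augmenting path X1→Y2 (+1); matched 1.
Augmenting path X2→Y4 (+1); matched 2.
Augmenting path X3→Y3 (+1); matched 3.
Augmenting path X4→Y5 (+1); matched 4.
Augmenting path X6→Y1 (+1); matched 5.
Augmenting path X5→Y2→X1→Y6 (+1); matched 6.
No augmenting path remains; maximum matching = 6.
König certificate: {X1, X2, X3, X4, X6, Y2} is a vertex cover of size 6 (every listed pair touches it), so no matching can be larger.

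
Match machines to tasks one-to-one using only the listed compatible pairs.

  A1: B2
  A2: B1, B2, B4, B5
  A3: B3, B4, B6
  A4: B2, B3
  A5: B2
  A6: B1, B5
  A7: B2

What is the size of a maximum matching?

Unit-capacity flow: source→left, listed edges, right→sink; max matching = max flow.
Augmenting path A1→B2 (+1); matched 1.
Augmenting path A2→B1 (+1); matched 2.
Augmenting path A3→B3 (+1); matched 3.
Augmenting path A6→B5 (+1); matched 4.
Augmenting path A4→B3→A3→B4 (+1); matched 5.
No augmenting path remains; maximum matching = 5.
König certificate: {A2, A3, A4, A6, B2} is a vertex cover of size 5 (every listed pair touches it), so no matching can be larger.

5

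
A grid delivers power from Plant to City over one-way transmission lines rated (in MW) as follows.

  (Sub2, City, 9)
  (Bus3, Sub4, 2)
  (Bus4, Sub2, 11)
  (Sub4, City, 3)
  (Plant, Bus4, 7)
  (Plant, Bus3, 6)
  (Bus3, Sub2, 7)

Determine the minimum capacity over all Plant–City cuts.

Augment Plant→Bus4→Sub2→City: bottleneck 7, flow now 7.
Augment Plant→Bus3→Sub4→City: bottleneck 2, flow now 9.
Augment Plant→Bus3→Sub2→City: bottleneck 2, flow now 11.
No augmenting path remains; maximum flow = 11.
By max-flow min-cut, the minimum cut capacity equals the max flow.
In the residual graph, reachable from Plant: {Plant, Bus4, Bus3, Sub2}.
Min-cut edges: Bus3→Sub4 (2), Sub2→City (9); capacity 2 + 9 = 11.

11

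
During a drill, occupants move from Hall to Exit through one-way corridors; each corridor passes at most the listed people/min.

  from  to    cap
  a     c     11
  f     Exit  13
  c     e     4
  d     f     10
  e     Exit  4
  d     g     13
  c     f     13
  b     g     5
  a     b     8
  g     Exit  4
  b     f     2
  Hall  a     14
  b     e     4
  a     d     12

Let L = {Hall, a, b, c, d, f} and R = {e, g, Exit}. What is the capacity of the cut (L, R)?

39

Edges leaving {Hall, a, b, c, d, f}: b→e (4), b→g (5), c→e (4), d→g (13), f→Exit (13).
Cut capacity = 4 + 5 + 4 + 13 + 13 = 39.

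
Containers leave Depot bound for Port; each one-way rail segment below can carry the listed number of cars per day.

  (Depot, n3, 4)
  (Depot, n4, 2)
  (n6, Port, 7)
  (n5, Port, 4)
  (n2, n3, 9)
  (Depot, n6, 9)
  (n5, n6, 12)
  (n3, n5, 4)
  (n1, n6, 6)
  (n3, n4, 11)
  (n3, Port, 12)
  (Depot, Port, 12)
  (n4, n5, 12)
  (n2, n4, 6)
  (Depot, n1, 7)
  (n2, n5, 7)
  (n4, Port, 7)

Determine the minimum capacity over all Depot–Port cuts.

25

Augment Depot→Port: bottleneck 12, flow now 12.
Augment Depot→n3→Port: bottleneck 4, flow now 16.
Augment Depot→n4→Port: bottleneck 2, flow now 18.
Augment Depot→n6→Port: bottleneck 7, flow now 25.
No augmenting path remains; maximum flow = 25.
By max-flow min-cut, the minimum cut capacity equals the max flow.
In the residual graph, reachable from Depot: {Depot, n1, n6}.
Min-cut edges: Depot→n3 (4), Depot→n4 (2), Depot→Port (12), n6→Port (7); capacity 4 + 2 + 12 + 7 = 25.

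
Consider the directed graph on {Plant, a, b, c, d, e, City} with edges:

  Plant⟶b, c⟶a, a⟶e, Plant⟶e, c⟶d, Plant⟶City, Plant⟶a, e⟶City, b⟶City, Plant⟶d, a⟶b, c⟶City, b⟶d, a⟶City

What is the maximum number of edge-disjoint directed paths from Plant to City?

4

Assign every edge capacity 1; by Menger, the answer equals the max flow.
Path Plant→City (+1); total 1.
Path Plant→a→City (+1); total 2.
Path Plant→b→City (+1); total 3.
Path Plant→e→City (+1); total 4.
No residual Plant→City path; max flow = 4.
Certifying cut of size 4: {Plant→City, Plant→a, Plant→b, Plant→e}.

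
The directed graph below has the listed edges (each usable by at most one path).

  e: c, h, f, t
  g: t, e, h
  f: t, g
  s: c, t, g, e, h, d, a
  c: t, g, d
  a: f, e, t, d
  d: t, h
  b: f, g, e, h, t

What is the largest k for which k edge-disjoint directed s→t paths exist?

6

Assign every edge capacity 1; by Menger, the answer equals the max flow.
Path s→t (+1); total 1.
Path s→a→t (+1); total 2.
Path s→c→t (+1); total 3.
Path s→d→t (+1); total 4.
Path s→e→t (+1); total 5.
Path s→g→t (+1); total 6.
No residual s→t path; max flow = 6.
Certifying cut of size 6: {s→a, s→c, s→d, s→e, s→g, s→t}.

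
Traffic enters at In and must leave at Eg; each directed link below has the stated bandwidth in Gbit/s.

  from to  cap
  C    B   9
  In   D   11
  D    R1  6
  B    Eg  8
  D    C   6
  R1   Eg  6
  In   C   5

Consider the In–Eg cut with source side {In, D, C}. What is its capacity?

Edges leaving {In, D, C}: D→R1 (6), C→B (9).
Cut capacity = 6 + 9 = 15.

15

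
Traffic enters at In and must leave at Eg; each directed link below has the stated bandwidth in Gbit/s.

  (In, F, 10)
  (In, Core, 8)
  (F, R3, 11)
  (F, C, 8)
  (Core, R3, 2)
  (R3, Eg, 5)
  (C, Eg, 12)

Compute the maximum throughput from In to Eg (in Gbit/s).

12

Augment In→F→R3→Eg: bottleneck 5, flow now 5.
Augment In→F→C→Eg: bottleneck 5, flow now 10.
Augment In→Core→R3→F→C→Eg: bottleneck 2, flow now 12. (uses reverse residual edge)
No augmenting path remains; maximum flow = 12.
In the residual graph, reachable from In: {In, Core}.
Min-cut edges: In→F (10), Core→R3 (2); capacity 10 + 2 = 12.
This cut is saturated, so no flow can exceed 12.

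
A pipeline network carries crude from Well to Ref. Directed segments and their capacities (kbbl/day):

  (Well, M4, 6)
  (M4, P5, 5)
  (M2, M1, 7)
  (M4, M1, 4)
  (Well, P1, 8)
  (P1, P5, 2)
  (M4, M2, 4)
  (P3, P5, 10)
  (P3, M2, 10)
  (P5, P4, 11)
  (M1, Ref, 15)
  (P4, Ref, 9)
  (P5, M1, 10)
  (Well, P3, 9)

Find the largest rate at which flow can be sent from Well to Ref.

17

Augment Well→M4→M1→Ref: bottleneck 4, flow now 4.
Augment Well→M4→P5→M1→Ref: bottleneck 2, flow now 6.
Augment Well→P3→P5→M1→Ref: bottleneck 8, flow now 14.
Augment Well→P3→P5→P4→Ref: bottleneck 1, flow now 15.
Augment Well→P1→P5→P4→Ref: bottleneck 2, flow now 17.
No augmenting path remains; maximum flow = 17.
In the residual graph, reachable from Well: {Well, P1}.
Min-cut edges: Well→M4 (6), Well→P3 (9), P1→P5 (2); capacity 6 + 9 + 2 = 17.
This cut is saturated, so no flow can exceed 17.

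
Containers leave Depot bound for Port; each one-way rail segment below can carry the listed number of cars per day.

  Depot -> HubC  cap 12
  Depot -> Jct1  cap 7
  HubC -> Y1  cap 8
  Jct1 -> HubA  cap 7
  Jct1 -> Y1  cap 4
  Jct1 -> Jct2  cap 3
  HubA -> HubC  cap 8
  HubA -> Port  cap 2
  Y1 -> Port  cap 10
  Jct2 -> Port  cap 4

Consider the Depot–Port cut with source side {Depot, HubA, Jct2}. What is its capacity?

33

Edges leaving {Depot, HubA, Jct2}: Depot→HubC (12), Depot→Jct1 (7), HubA→HubC (8), HubA→Port (2), Jct2→Port (4).
Cut capacity = 12 + 7 + 8 + 2 + 4 = 33.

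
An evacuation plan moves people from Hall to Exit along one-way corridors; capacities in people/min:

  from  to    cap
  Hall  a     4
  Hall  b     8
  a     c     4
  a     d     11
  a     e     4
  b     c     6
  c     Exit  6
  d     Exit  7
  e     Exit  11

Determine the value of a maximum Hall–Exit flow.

Augment Hall→a→c→Exit: bottleneck 4, flow now 4.
Augment Hall→b→c→Exit: bottleneck 2, flow now 6.
Augment Hall→b→c→a→d→Exit: bottleneck 4, flow now 10. (uses reverse residual edge)
No augmenting path remains; maximum flow = 10.
In the residual graph, reachable from Hall: {Hall, b}.
Min-cut edges: Hall→a (4), b→c (6); capacity 4 + 6 = 10.
This cut is saturated, so no flow can exceed 10.

10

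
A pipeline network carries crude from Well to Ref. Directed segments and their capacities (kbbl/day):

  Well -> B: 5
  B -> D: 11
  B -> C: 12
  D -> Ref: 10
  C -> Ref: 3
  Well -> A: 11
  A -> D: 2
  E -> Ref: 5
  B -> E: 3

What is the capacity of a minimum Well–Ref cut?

Augment Well→A→D→Ref: bottleneck 2, flow now 2.
Augment Well→B→C→Ref: bottleneck 3, flow now 5.
Augment Well→B→D→Ref: bottleneck 2, flow now 7.
No augmenting path remains; maximum flow = 7.
By max-flow min-cut, the minimum cut capacity equals the max flow.
In the residual graph, reachable from Well: {Well, A}.
Min-cut edges: Well→B (5), A→D (2); capacity 5 + 2 = 7.

7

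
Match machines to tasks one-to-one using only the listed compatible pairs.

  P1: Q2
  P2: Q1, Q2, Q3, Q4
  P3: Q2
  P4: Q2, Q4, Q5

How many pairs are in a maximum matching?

3

Unit-capacity flow: source→left, listed edges, right→sink; max matching = max flow.
Augmenting path P1→Q2 (+1); matched 1.
Augmenting path P2→Q1 (+1); matched 2.
Augmenting path P4→Q4 (+1); matched 3.
No augmenting path remains; maximum matching = 3.
König certificate: {P2, P4, Q2} is a vertex cover of size 3 (every listed pair touches it), so no matching can be larger.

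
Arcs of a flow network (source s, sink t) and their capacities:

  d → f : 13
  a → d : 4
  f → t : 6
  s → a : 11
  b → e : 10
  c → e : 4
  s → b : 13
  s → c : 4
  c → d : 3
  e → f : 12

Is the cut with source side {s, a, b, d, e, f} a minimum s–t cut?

Given cut capacity: 4 + 6 = 10.
Augment s→a→d→f→t: bottleneck 4, flow now 4.
Augment s→b→e→f→t: bottleneck 2, flow now 6.
No augmenting path remains; maximum flow = 6.
In the residual graph, reachable from s: {s, a, b, c, d, e, f}.
Min-cut edges: f→t (6); capacity 6 = 6.
Cut capacity 10 exceeds the max flow 6, so it is not minimum.

No — its capacity is 10, but the minimum cut has capacity 6.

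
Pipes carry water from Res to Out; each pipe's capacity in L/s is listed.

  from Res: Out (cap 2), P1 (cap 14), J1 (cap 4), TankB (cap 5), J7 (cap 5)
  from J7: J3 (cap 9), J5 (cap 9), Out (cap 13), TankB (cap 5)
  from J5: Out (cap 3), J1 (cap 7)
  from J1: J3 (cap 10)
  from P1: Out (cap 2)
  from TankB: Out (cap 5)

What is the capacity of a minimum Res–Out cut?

Augment Res→Out: bottleneck 2, flow now 2.
Augment Res→J7→Out: bottleneck 5, flow now 7.
Augment Res→P1→Out: bottleneck 2, flow now 9.
Augment Res→TankB→Out: bottleneck 5, flow now 14.
No augmenting path remains; maximum flow = 14.
By max-flow min-cut, the minimum cut capacity equals the max flow.
In the residual graph, reachable from Res: {Res, J1, P1, J3}.
Min-cut edges: Res→J7 (5), Res→TankB (5), Res→Out (2), P1→Out (2); capacity 5 + 5 + 2 + 2 = 14.

14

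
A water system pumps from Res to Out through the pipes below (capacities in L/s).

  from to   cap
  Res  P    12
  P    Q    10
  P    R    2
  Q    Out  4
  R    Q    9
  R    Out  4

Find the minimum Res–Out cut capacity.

6

Augment Res→P→Q→Out: bottleneck 4, flow now 4.
Augment Res→P→R→Out: bottleneck 2, flow now 6.
No augmenting path remains; maximum flow = 6.
By max-flow min-cut, the minimum cut capacity equals the max flow.
In the residual graph, reachable from Res: {Res, P, Q}.
Min-cut edges: P→R (2), Q→Out (4); capacity 2 + 4 = 6.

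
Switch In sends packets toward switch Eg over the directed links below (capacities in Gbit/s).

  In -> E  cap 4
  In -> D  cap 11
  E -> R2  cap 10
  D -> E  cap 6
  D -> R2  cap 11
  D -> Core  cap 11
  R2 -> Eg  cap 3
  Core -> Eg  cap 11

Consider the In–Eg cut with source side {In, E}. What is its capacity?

21

Edges leaving {In, E}: In→D (11), E→R2 (10).
Cut capacity = 11 + 10 = 21.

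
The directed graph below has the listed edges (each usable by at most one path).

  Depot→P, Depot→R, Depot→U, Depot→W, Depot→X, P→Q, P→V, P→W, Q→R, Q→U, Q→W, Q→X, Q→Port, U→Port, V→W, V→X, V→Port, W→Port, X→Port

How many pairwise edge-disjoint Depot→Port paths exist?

Assign every edge capacity 1; by Menger, the answer equals the max flow.
Path Depot→U→Port (+1); total 1.
Path Depot→W→Port (+1); total 2.
Path Depot→X→Port (+1); total 3.
Path Depot→P→Q→Port (+1); total 4.
No residual Depot→Port path; max flow = 4.
Certifying cut of size 4: {Depot→P, Depot→U, Depot→W, Depot→X}.

4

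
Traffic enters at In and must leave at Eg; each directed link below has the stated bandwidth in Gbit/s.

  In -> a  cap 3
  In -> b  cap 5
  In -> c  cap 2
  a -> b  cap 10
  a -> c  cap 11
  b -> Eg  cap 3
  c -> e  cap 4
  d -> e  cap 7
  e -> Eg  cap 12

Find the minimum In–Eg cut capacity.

7

Augment In→b→Eg: bottleneck 3, flow now 3.
Augment In→c→e→Eg: bottleneck 2, flow now 5.
Augment In→a→c→e→Eg: bottleneck 2, flow now 7.
No augmenting path remains; maximum flow = 7.
By max-flow min-cut, the minimum cut capacity equals the max flow.
In the residual graph, reachable from In: {In, a, b, c}.
Min-cut edges: b→Eg (3), c→e (4); capacity 3 + 4 = 7.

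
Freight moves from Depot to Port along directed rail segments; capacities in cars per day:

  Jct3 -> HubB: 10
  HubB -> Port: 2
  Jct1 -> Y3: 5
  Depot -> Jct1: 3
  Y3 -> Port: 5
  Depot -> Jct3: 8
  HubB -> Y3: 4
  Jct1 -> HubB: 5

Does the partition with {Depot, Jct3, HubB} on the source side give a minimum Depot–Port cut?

No — its capacity is 9, but the minimum cut has capacity 7.

Given cut capacity: 3 + 4 + 2 = 9.
Augment Depot→Jct3→HubB→Port: bottleneck 2, flow now 2.
Augment Depot→Jct1→Y3→Port: bottleneck 3, flow now 5.
Augment Depot→Jct3→HubB→Y3→Port: bottleneck 2, flow now 7.
No augmenting path remains; maximum flow = 7.
In the residual graph, reachable from Depot: {Depot, Jct3, Jct1, HubB, Y3}.
Min-cut edges: HubB→Port (2), Y3→Port (5); capacity 2 + 5 = 7.
Cut capacity 9 exceeds the max flow 7, so it is not minimum.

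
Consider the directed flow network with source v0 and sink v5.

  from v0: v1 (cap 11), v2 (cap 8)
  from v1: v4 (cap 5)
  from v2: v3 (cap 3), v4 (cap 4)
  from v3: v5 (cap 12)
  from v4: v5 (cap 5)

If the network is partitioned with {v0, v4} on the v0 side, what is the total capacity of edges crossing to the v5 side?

24

Edges leaving {v0, v4}: v0→v1 (11), v0→v2 (8), v4→v5 (5).
Cut capacity = 11 + 8 + 5 = 24.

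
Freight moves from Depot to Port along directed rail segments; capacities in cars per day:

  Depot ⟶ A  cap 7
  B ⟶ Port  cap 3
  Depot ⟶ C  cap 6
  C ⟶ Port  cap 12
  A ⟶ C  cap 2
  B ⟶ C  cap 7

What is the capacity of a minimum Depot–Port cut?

8

Augment Depot→C→Port: bottleneck 6, flow now 6.
Augment Depot→A→C→Port: bottleneck 2, flow now 8.
No augmenting path remains; maximum flow = 8.
By max-flow min-cut, the minimum cut capacity equals the max flow.
In the residual graph, reachable from Depot: {Depot, A}.
Min-cut edges: Depot→C (6), A→C (2); capacity 6 + 2 = 8.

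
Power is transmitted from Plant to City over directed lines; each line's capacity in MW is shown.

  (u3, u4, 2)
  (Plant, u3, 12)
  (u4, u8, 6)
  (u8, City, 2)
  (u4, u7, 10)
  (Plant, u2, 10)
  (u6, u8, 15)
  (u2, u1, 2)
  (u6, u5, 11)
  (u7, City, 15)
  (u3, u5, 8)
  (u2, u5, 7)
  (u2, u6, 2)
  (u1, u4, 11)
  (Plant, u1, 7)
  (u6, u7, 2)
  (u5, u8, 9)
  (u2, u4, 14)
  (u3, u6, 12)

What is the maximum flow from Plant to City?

14

Augment Plant→u1→u4→u7→City: bottleneck 7, flow now 7.
Augment Plant→u2→u4→u7→City: bottleneck 3, flow now 10.
Augment Plant→u2→u4→u8→City: bottleneck 2, flow now 12.
Augment Plant→u2→u6→u7→City: bottleneck 2, flow now 14.
No augmenting path remains; maximum flow = 14.
In the residual graph, reachable from Plant: {Plant, u1, u2, u3, u4, u5, u6, u8}.
Min-cut edges: u4→u7 (10), u6→u7 (2), u8→City (2); capacity 10 + 2 + 2 = 14.
This cut is saturated, so no flow can exceed 14.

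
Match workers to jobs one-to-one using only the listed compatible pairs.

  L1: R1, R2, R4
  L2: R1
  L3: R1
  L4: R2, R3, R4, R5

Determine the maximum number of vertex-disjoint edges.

Unit-capacity flow: source→left, listed edges, right→sink; max matching = max flow.
Augmenting path L1→R1 (+1); matched 1.
Augmenting path L4→R2 (+1); matched 2.
Augmenting path L2→R1→L1→R4 (+1); matched 3.
No augmenting path remains; maximum matching = 3.
König certificate: {L1, L4, R1} is a vertex cover of size 3 (every listed pair touches it), so no matching can be larger.

3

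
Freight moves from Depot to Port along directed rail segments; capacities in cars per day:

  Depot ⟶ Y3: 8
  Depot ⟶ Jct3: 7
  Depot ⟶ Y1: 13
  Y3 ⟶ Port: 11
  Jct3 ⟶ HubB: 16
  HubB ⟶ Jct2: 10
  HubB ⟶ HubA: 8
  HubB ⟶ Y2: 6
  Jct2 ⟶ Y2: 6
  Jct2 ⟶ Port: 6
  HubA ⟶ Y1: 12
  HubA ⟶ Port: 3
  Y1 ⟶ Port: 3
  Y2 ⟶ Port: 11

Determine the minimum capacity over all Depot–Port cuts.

Augment Depot→Y3→Port: bottleneck 8, flow now 8.
Augment Depot→Y1→Port: bottleneck 3, flow now 11.
Augment Depot→Jct3→HubB→Jct2→Port: bottleneck 6, flow now 17.
Augment Depot→Jct3→HubB→HubA→Port: bottleneck 1, flow now 18.
No augmenting path remains; maximum flow = 18.
By max-flow min-cut, the minimum cut capacity equals the max flow.
In the residual graph, reachable from Depot: {Depot, Y1}.
Min-cut edges: Depot→Y3 (8), Depot→Jct3 (7), Y1→Port (3); capacity 8 + 7 + 3 = 18.

18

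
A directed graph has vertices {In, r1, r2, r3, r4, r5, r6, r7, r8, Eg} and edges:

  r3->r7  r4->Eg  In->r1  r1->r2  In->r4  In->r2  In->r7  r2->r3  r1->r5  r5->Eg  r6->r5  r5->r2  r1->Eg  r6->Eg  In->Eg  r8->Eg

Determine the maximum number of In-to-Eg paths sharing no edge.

Assign every edge capacity 1; by Menger, the answer equals the max flow.
Path In→Eg (+1); total 1.
Path In→r1→Eg (+1); total 2.
Path In→r4→Eg (+1); total 3.
No residual In→Eg path; max flow = 3.
Certifying cut of size 3: {In→Eg, In→r1, In→r4}.

3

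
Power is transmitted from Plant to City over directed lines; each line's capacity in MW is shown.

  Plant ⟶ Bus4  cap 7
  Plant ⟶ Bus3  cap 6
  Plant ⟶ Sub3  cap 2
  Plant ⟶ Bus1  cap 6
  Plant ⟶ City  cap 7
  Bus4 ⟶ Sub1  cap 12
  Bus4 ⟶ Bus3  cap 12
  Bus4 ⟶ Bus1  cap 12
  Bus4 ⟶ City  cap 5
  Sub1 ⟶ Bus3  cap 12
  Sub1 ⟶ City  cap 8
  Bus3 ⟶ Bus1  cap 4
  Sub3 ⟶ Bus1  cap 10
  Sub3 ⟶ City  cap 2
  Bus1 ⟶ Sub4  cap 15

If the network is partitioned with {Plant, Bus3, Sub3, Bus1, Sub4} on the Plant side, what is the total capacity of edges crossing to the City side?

16

Edges leaving {Plant, Bus3, Sub3, Bus1, Sub4}: Plant→Bus4 (7), Plant→City (7), Sub3→City (2).
Cut capacity = 7 + 7 + 2 = 16.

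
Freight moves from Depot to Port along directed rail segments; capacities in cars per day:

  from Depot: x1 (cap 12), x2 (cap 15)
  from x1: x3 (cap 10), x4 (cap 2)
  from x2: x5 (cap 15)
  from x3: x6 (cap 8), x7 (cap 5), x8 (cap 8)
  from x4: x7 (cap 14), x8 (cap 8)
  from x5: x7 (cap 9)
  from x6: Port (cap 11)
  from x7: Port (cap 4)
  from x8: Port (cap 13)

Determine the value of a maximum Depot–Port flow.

16

Augment Depot→x1→x3→x6→Port: bottleneck 8, flow now 8.
Augment Depot→x1→x3→x7→Port: bottleneck 2, flow now 10.
Augment Depot→x1→x4→x7→Port: bottleneck 2, flow now 12.
Augment Depot→x2→x5→x7→x3→x8→Port: bottleneck 2, flow now 14. (uses reverse residual edge)
Augment Depot→x2→x5→x7→x4→x8→Port: bottleneck 2, flow now 16. (uses reverse residual edge)
No augmenting path remains; maximum flow = 16.
In the residual graph, reachable from Depot: {Depot, x2, x5, x7}.
Min-cut edges: Depot→x1 (12), x7→Port (4); capacity 12 + 4 = 16.
This cut is saturated, so no flow can exceed 16.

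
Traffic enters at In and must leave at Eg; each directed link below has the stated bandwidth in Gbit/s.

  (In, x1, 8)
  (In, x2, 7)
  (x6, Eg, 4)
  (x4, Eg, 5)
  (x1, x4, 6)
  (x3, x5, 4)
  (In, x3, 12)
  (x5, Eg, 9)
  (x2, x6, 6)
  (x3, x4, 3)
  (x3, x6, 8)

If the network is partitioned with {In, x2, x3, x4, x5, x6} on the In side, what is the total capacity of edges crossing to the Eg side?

26

Edges leaving {In, x2, x3, x4, x5, x6}: In→x1 (8), x4→Eg (5), x5→Eg (9), x6→Eg (4).
Cut capacity = 8 + 5 + 9 + 4 = 26.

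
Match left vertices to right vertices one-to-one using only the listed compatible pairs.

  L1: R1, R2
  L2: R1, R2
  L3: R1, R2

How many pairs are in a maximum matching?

Unit-capacity flow: source→left, listed edges, right→sink; max matching = max flow.
Augmenting path L1→R1 (+1); matched 1.
Augmenting path L2→R2 (+1); matched 2.
No augmenting path remains; maximum matching = 2.
König certificate: {R1, R2} is a vertex cover of size 2 (every listed pair touches it), so no matching can be larger.

2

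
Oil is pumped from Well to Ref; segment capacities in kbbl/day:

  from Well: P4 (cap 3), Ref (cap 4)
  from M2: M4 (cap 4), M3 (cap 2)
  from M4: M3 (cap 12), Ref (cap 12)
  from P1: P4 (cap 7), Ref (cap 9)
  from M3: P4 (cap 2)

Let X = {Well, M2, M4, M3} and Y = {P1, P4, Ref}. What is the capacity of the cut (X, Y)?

Edges leaving {Well, M2, M4, M3}: Well→P4 (3), Well→Ref (4), M4→Ref (12), M3→P4 (2).
Cut capacity = 3 + 4 + 12 + 2 = 21.

21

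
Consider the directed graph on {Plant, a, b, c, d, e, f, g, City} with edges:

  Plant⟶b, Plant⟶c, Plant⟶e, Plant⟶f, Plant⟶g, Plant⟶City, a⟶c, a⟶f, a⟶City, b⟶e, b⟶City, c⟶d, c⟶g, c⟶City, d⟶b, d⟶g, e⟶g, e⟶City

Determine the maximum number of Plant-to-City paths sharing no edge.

4

Assign every edge capacity 1; by Menger, the answer equals the max flow.
Path Plant→City (+1); total 1.
Path Plant→b→City (+1); total 2.
Path Plant→c→City (+1); total 3.
Path Plant→e→City (+1); total 4.
No residual Plant→City path; max flow = 4.
Certifying cut of size 4: {Plant→City, Plant→b, Plant→c, Plant→e}.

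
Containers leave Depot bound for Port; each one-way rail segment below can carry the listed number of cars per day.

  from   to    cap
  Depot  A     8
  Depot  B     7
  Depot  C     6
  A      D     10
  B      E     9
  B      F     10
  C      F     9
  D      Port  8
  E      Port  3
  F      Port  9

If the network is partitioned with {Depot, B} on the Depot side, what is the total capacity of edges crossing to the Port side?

33

Edges leaving {Depot, B}: Depot→A (8), Depot→C (6), B→E (9), B→F (10).
Cut capacity = 8 + 6 + 9 + 10 = 33.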